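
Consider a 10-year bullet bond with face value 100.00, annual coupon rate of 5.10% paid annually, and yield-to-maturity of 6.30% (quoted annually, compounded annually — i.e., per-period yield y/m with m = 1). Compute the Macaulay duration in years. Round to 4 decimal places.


Answer: Macaulay duration = 7.9727 years

Derivation:
Coupon per period c = face * coupon_rate / m = 5.100000
Periods per year m = 1; per-period yield y/m = 0.063000
Number of cashflows N = 10
Cashflows (t years, CF_t, discount factor 1/(1+y/m)^(m*t), PV):
  t = 1.0000: CF_t = 5.100000, DF = 0.940734, PV = 4.797742
  t = 2.0000: CF_t = 5.100000, DF = 0.884980, PV = 4.513398
  t = 3.0000: CF_t = 5.100000, DF = 0.832531, PV = 4.245906
  t = 4.0000: CF_t = 5.100000, DF = 0.783190, PV = 3.994267
  t = 5.0000: CF_t = 5.100000, DF = 0.736773, PV = 3.757542
  t = 6.0000: CF_t = 5.100000, DF = 0.693107, PV = 3.534847
  t = 7.0000: CF_t = 5.100000, DF = 0.652029, PV = 3.325350
  t = 8.0000: CF_t = 5.100000, DF = 0.613386, PV = 3.128269
  t = 9.0000: CF_t = 5.100000, DF = 0.577033, PV = 2.942868
  t = 10.0000: CF_t = 105.100000, DF = 0.542834, PV = 57.051895
Price P = sum_t PV_t = 91.292084
Macaulay numerator sum_t t * PV_t:
  t * PV_t at t = 1.0000: 4.797742
  t * PV_t at t = 2.0000: 9.026796
  t * PV_t at t = 3.0000: 12.737718
  t * PV_t at t = 4.0000: 15.977069
  t * PV_t at t = 5.0000: 18.787710
  t * PV_t at t = 6.0000: 21.209080
  t * PV_t at t = 7.0000: 23.277448
  t * PV_t at t = 8.0000: 25.026150
  t * PV_t at t = 9.0000: 26.485813
  t * PV_t at t = 10.0000: 570.518945
Macaulay duration D = (sum_t t * PV_t) / P = 727.844473 / 91.292084 = 7.972701


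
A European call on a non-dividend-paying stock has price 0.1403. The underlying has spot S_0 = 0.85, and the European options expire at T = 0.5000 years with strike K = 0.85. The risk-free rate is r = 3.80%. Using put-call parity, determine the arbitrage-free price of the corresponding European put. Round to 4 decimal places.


Answer: Put price = 0.1243

Derivation:
Put-call parity: C - P = S_0 * exp(-qT) - K * exp(-rT).
S_0 * exp(-qT) = 0.8500 * 1.00000000 = 0.85000000
K * exp(-rT) = 0.8500 * 0.98117936 = 0.83400246
P = C - S*exp(-qT) + K*exp(-rT)
P = 0.1403 - 0.85000000 + 0.83400246 = 0.1243


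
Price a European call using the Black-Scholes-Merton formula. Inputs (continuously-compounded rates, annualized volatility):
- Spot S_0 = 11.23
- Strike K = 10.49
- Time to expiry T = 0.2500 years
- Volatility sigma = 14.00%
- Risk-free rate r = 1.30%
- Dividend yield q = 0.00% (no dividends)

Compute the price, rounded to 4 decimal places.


Answer: Price = 0.8348

Derivation:
d1 = (ln(S/K) + (r - q + 0.5*sigma^2) * T) / (sigma * sqrt(T)) = 1.05523352
d2 = d1 - sigma * sqrt(T) = 0.98523352
exp(-rT) = 0.99675528; exp(-qT) = 1.00000000
C = S_0 * exp(-qT) * N(d1) - K * exp(-rT) * N(d2)
N(d1) = 0.85434073; N(d2) = 0.83774531
C = 11.2300 * 1.00000000 * 0.85434073 - 10.4900 * 0.99675528 * 0.83774531 = 0.8348


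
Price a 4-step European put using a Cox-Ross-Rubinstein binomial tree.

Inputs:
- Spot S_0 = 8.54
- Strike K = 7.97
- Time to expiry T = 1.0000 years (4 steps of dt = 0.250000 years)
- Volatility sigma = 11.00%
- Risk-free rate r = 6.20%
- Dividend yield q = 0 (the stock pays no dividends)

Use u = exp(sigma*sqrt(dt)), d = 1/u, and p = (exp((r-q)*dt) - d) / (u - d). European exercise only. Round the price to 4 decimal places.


dt = T/N = 0.250000
u = exp(sigma*sqrt(dt)) = 1.056541; d = 1/u = 0.946485
p = (exp((r-q)*dt) - d) / (u - d) = 0.628189
Discount per step: exp(-r*dt) = 0.984620
Stock lattice S(k, i) with i counting down-moves:
  k=0: S(0,0) = 8.5400
  k=1: S(1,0) = 9.0229; S(1,1) = 8.0830
  k=2: S(2,0) = 9.5330; S(2,1) = 8.5400; S(2,2) = 7.6504
  k=3: S(3,0) = 10.0720; S(3,1) = 9.0229; S(3,2) = 8.0830; S(3,3) = 7.2410
  k=4: S(4,0) = 10.6415; S(4,1) = 9.5330; S(4,2) = 8.5400; S(4,3) = 7.6504; S(4,4) = 6.8535
Terminal payoffs V(N, i) = max(K - S_T, 0):
  V(4,0) = 0.000000; V(4,1) = 0.000000; V(4,2) = 0.000000; V(4,3) = 0.319576; V(4,4) = 1.116489
Backward induction: V(k, i) = exp(-r*dt) * [p * V(k+1, i) + (1-p) * V(k+1, i+1)].
  V(3,0) = exp(-r*dt) * [p*0.000000 + (1-p)*0.000000] = 0.000000
  V(3,1) = exp(-r*dt) * [p*0.000000 + (1-p)*0.000000] = 0.000000
  V(3,2) = exp(-r*dt) * [p*0.000000 + (1-p)*0.319576] = 0.116995
  V(3,3) = exp(-r*dt) * [p*0.319576 + (1-p)*1.116489] = 0.606405
  V(2,0) = exp(-r*dt) * [p*0.000000 + (1-p)*0.000000] = 0.000000
  V(2,1) = exp(-r*dt) * [p*0.000000 + (1-p)*0.116995] = 0.042831
  V(2,2) = exp(-r*dt) * [p*0.116995 + (1-p)*0.606405] = 0.294365
  V(1,0) = exp(-r*dt) * [p*0.000000 + (1-p)*0.042831] = 0.015680
  V(1,1) = exp(-r*dt) * [p*0.042831 + (1-p)*0.294365] = 0.134257
  V(0,0) = exp(-r*dt) * [p*0.015680 + (1-p)*0.134257] = 0.058849

Answer: Price = V(0,0) = 0.0588


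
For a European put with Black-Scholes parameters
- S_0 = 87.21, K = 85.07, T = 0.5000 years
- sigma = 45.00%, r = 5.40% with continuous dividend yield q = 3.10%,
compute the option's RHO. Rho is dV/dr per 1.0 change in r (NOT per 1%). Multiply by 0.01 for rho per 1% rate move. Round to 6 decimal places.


Answer: Rho = -21.441979

Derivation:
d1 = 0.2733189466; d2 = -0.0448791049
phi(d1) = 0.3843159968; exp(-qT) = 0.9846195068; exp(-rT) = 0.9733612415
N(-d2) = 0.5178981641
Rho = -K*T*exp(-rT)*N(-d2) = -85.0700 * 0.5000 * 0.9733612415 * 0.5178981641 = -21.441979


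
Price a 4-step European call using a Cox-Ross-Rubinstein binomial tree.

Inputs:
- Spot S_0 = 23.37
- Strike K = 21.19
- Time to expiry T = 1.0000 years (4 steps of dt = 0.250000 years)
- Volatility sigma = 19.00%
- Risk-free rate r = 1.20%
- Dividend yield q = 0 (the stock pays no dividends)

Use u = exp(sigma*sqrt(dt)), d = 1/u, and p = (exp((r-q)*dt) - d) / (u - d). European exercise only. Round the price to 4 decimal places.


dt = T/N = 0.250000
u = exp(sigma*sqrt(dt)) = 1.099659; d = 1/u = 0.909373
p = (exp((r-q)*dt) - d) / (u - d) = 0.492057
Discount per step: exp(-r*dt) = 0.997004
Stock lattice S(k, i) with i counting down-moves:
  k=0: S(0,0) = 23.3700
  k=1: S(1,0) = 25.6990; S(1,1) = 21.2520
  k=2: S(2,0) = 28.2602; S(2,1) = 23.3700; S(2,2) = 19.3260
  k=3: S(3,0) = 31.0765; S(3,1) = 25.6990; S(3,2) = 21.2520; S(3,3) = 17.5746
  k=4: S(4,0) = 34.1736; S(4,1) = 28.2602; S(4,2) = 23.3700; S(4,3) = 19.3260; S(4,4) = 15.9818
Terminal payoffs V(N, i) = max(S_T - K, 0):
  V(4,0) = 12.983591; V(4,1) = 7.070163; V(4,2) = 2.180000; V(4,3) = 0.000000; V(4,4) = 0.000000
Backward induction: V(k, i) = exp(-r*dt) * [p * V(k+1, i) + (1-p) * V(k+1, i+1)].
  V(3,0) = exp(-r*dt) * [p*12.983591 + (1-p)*7.070163] = 9.950013
  V(3,1) = exp(-r*dt) * [p*7.070163 + (1-p)*2.180000] = 4.572502
  V(3,2) = exp(-r*dt) * [p*2.180000 + (1-p)*0.000000] = 1.069472
  V(3,3) = exp(-r*dt) * [p*0.000000 + (1-p)*0.000000] = 0.000000
  V(2,0) = exp(-r*dt) * [p*9.950013 + (1-p)*4.572502] = 7.196922
  V(2,1) = exp(-r*dt) * [p*4.572502 + (1-p)*1.069472] = 2.784796
  V(2,2) = exp(-r*dt) * [p*1.069472 + (1-p)*0.000000] = 0.524665
  V(1,0) = exp(-r*dt) * [p*7.196922 + (1-p)*2.784796] = 4.940970
  V(1,1) = exp(-r*dt) * [p*2.784796 + (1-p)*0.524665] = 1.631876
  V(0,0) = exp(-r*dt) * [p*4.940970 + (1-p)*1.631876] = 3.250374

Answer: Price = V(0,0) = 3.2504


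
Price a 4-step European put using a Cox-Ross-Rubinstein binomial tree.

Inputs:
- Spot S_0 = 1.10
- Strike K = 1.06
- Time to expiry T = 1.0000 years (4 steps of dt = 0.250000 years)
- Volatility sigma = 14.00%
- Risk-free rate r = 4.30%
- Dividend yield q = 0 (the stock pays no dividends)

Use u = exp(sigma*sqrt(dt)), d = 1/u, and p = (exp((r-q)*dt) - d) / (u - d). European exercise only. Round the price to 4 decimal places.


Answer: Price = V(0,0) = 0.0272

Derivation:
dt = T/N = 0.250000
u = exp(sigma*sqrt(dt)) = 1.072508; d = 1/u = 0.932394
p = (exp((r-q)*dt) - d) / (u - d) = 0.559644
Discount per step: exp(-r*dt) = 0.989308
Stock lattice S(k, i) with i counting down-moves:
  k=0: S(0,0) = 1.1000
  k=1: S(1,0) = 1.1798; S(1,1) = 1.0256
  k=2: S(2,0) = 1.2653; S(2,1) = 1.1000; S(2,2) = 0.9563
  k=3: S(3,0) = 1.3570; S(3,1) = 1.1798; S(3,2) = 1.0256; S(3,3) = 0.8916
  k=4: S(4,0) = 1.4554; S(4,1) = 1.2653; S(4,2) = 1.1000; S(4,3) = 0.9563; S(4,4) = 0.8314
Terminal payoffs V(N, i) = max(K - S_T, 0):
  V(4,0) = 0.000000; V(4,1) = 0.000000; V(4,2) = 0.000000; V(4,3) = 0.103706; V(4,4) = 0.228638
Backward induction: V(k, i) = exp(-r*dt) * [p * V(k+1, i) + (1-p) * V(k+1, i+1)].
  V(3,0) = exp(-r*dt) * [p*0.000000 + (1-p)*0.000000] = 0.000000
  V(3,1) = exp(-r*dt) * [p*0.000000 + (1-p)*0.000000] = 0.000000
  V(3,2) = exp(-r*dt) * [p*0.000000 + (1-p)*0.103706] = 0.045179
  V(3,3) = exp(-r*dt) * [p*0.103706 + (1-p)*0.228638] = 0.157023
  V(2,0) = exp(-r*dt) * [p*0.000000 + (1-p)*0.000000] = 0.000000
  V(2,1) = exp(-r*dt) * [p*0.000000 + (1-p)*0.045179] = 0.019682
  V(2,2) = exp(-r*dt) * [p*0.045179 + (1-p)*0.157023] = 0.093421
  V(1,0) = exp(-r*dt) * [p*0.000000 + (1-p)*0.019682] = 0.008575
  V(1,1) = exp(-r*dt) * [p*0.019682 + (1-p)*0.093421] = 0.051596
  V(0,0) = exp(-r*dt) * [p*0.008575 + (1-p)*0.051596] = 0.027225


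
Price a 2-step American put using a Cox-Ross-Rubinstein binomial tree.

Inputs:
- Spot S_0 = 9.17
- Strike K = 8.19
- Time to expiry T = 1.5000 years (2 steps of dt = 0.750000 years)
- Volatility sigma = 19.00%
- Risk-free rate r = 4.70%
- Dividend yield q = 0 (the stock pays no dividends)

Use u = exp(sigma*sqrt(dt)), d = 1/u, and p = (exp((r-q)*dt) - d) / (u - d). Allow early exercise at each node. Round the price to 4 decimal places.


Answer: Price = V(0,0) = 0.2774

Derivation:
dt = T/N = 0.750000
u = exp(sigma*sqrt(dt)) = 1.178856; d = 1/u = 0.848280
p = (exp((r-q)*dt) - d) / (u - d) = 0.567490
Discount per step: exp(-r*dt) = 0.965364
Stock lattice S(k, i) with i counting down-moves:
  k=0: S(0,0) = 9.1700
  k=1: S(1,0) = 10.8101; S(1,1) = 7.7787
  k=2: S(2,0) = 12.7436; S(2,1) = 9.1700; S(2,2) = 6.5985
Terminal payoffs V(N, i) = max(K - S_T, 0):
  V(2,0) = 0.000000; V(2,1) = 0.000000; V(2,2) = 1.591465
Backward induction: V(k, i) = exp(-r*dt) * [p * V(k+1, i) + (1-p) * V(k+1, i+1)]; then take max(V_cont, immediate exercise) for American.
  V(1,0) = exp(-r*dt) * [p*0.000000 + (1-p)*0.000000] = 0.000000; exercise = 0.000000; V(1,0) = max -> 0.000000
  V(1,1) = exp(-r*dt) * [p*0.000000 + (1-p)*1.591465] = 0.664484; exercise = 0.411275; V(1,1) = max -> 0.664484
  V(0,0) = exp(-r*dt) * [p*0.000000 + (1-p)*0.664484] = 0.277442; exercise = 0.000000; V(0,0) = max -> 0.277442


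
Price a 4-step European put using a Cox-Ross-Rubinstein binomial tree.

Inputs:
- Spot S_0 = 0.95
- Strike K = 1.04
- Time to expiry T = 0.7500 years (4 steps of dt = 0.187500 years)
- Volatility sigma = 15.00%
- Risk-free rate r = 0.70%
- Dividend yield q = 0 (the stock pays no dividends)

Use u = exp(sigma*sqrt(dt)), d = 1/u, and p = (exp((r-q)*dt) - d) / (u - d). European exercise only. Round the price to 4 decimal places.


Answer: Price = V(0,0) = 0.1060

Derivation:
dt = T/N = 0.187500
u = exp(sigma*sqrt(dt)) = 1.067108; d = 1/u = 0.937113
p = (exp((r-q)*dt) - d) / (u - d) = 0.493871
Discount per step: exp(-r*dt) = 0.998688
Stock lattice S(k, i) with i counting down-moves:
  k=0: S(0,0) = 0.9500
  k=1: S(1,0) = 1.0138; S(1,1) = 0.8903
  k=2: S(2,0) = 1.0818; S(2,1) = 0.9500; S(2,2) = 0.8343
  k=3: S(3,0) = 1.1544; S(3,1) = 1.0138; S(3,2) = 0.8903; S(3,3) = 0.7818
  k=4: S(4,0) = 1.2318; S(4,1) = 1.0818; S(4,2) = 0.9500; S(4,3) = 0.8343; S(4,4) = 0.7326
Terminal payoffs V(N, i) = max(K - S_T, 0):
  V(4,0) = 0.000000; V(4,1) = 0.000000; V(4,2) = 0.090000; V(4,3) = 0.205729; V(4,4) = 0.307360
Backward induction: V(k, i) = exp(-r*dt) * [p * V(k+1, i) + (1-p) * V(k+1, i+1)].
  V(3,0) = exp(-r*dt) * [p*0.000000 + (1-p)*0.000000] = 0.000000
  V(3,1) = exp(-r*dt) * [p*0.000000 + (1-p)*0.090000] = 0.045492
  V(3,2) = exp(-r*dt) * [p*0.090000 + (1-p)*0.205729] = 0.148379
  V(3,3) = exp(-r*dt) * [p*0.205729 + (1-p)*0.307360] = 0.256830
  V(2,0) = exp(-r*dt) * [p*0.000000 + (1-p)*0.045492] = 0.022995
  V(2,1) = exp(-r*dt) * [p*0.045492 + (1-p)*0.148379] = 0.097438
  V(2,2) = exp(-r*dt) * [p*0.148379 + (1-p)*0.256830] = 0.203003
  V(1,0) = exp(-r*dt) * [p*0.022995 + (1-p)*0.097438] = 0.060593
  V(1,1) = exp(-r*dt) * [p*0.097438 + (1-p)*0.203003] = 0.150670
  V(0,0) = exp(-r*dt) * [p*0.060593 + (1-p)*0.150670] = 0.106044


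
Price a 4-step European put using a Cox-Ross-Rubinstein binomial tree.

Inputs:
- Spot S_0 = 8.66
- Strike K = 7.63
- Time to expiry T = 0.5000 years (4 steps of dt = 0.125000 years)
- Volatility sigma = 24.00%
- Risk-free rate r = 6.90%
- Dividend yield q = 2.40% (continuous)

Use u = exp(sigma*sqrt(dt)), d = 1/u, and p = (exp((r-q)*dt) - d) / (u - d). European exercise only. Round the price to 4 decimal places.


Answer: Price = V(0,0) = 0.1541

Derivation:
dt = T/N = 0.125000
u = exp(sigma*sqrt(dt)) = 1.088557; d = 1/u = 0.918647
p = (exp((r-q)*dt) - d) / (u - d) = 0.511999
Discount per step: exp(-r*dt) = 0.991412
Stock lattice S(k, i) with i counting down-moves:
  k=0: S(0,0) = 8.6600
  k=1: S(1,0) = 9.4269; S(1,1) = 7.9555
  k=2: S(2,0) = 10.2617; S(2,1) = 8.6600; S(2,2) = 7.3083
  k=3: S(3,0) = 11.1705; S(3,1) = 9.4269; S(3,2) = 7.9555; S(3,3) = 6.7137
  k=4: S(4,0) = 12.1597; S(4,1) = 10.2617; S(4,2) = 8.6600; S(4,3) = 7.3083; S(4,4) = 6.1676
Terminal payoffs V(N, i) = max(K - S_T, 0):
  V(4,0) = 0.000000; V(4,1) = 0.000000; V(4,2) = 0.000000; V(4,3) = 0.321712; V(4,4) = 1.462439
Backward induction: V(k, i) = exp(-r*dt) * [p * V(k+1, i) + (1-p) * V(k+1, i+1)].
  V(3,0) = exp(-r*dt) * [p*0.000000 + (1-p)*0.000000] = 0.000000
  V(3,1) = exp(-r*dt) * [p*0.000000 + (1-p)*0.000000] = 0.000000
  V(3,2) = exp(-r*dt) * [p*0.000000 + (1-p)*0.321712] = 0.155647
  V(3,3) = exp(-r*dt) * [p*0.321712 + (1-p)*1.462439] = 0.870845
  V(2,0) = exp(-r*dt) * [p*0.000000 + (1-p)*0.000000] = 0.000000
  V(2,1) = exp(-r*dt) * [p*0.000000 + (1-p)*0.155647] = 0.075304
  V(2,2) = exp(-r*dt) * [p*0.155647 + (1-p)*0.870845] = 0.500331
  V(1,0) = exp(-r*dt) * [p*0.000000 + (1-p)*0.075304] = 0.036433
  V(1,1) = exp(-r*dt) * [p*0.075304 + (1-p)*0.500331] = 0.280289
  V(0,0) = exp(-r*dt) * [p*0.036433 + (1-p)*0.280289] = 0.154100


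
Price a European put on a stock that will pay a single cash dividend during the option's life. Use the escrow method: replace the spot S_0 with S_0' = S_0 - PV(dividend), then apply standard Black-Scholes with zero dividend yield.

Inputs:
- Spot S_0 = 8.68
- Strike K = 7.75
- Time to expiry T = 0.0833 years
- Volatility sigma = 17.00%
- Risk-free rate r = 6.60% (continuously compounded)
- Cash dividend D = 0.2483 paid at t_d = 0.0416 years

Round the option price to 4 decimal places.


Answer: Price = 0.0052

Derivation:
PV(D) = D * exp(-r * t_d) = 0.2483 * 0.99725817 = 0.24761920
S_0' = S_0 - PV(D) = 8.6800 - 0.24761920 = 8.43238080
d1 = (ln(S_0'/K) + (r + sigma^2/2)*T) / (sigma*sqrt(T)) = 1.85647352
d2 = d1 - sigma*sqrt(T) = 1.80740856
exp(-rT) = 0.99451729
N(-d1) = 0.03169305; N(-d2) = 0.03534930
P = K * exp(-rT) * N(-d2) - S_0' * N(-d1) = 7.7500 * 0.99451729 * 0.03534930 - 8.43238080 * 0.03169305 = 0.0052


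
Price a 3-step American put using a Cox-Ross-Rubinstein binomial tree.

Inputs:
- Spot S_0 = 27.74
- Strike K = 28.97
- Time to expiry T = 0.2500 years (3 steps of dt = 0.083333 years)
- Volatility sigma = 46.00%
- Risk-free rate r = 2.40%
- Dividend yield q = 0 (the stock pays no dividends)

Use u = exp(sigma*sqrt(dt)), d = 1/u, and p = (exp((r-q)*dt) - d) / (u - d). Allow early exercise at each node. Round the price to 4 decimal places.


Answer: Price = V(0,0) = 3.3382

Derivation:
dt = T/N = 0.083333
u = exp(sigma*sqrt(dt)) = 1.142011; d = 1/u = 0.875648
p = (exp((r-q)*dt) - d) / (u - d) = 0.474367
Discount per step: exp(-r*dt) = 0.998002
Stock lattice S(k, i) with i counting down-moves:
  k=0: S(0,0) = 27.7400
  k=1: S(1,0) = 31.6794; S(1,1) = 24.2905
  k=2: S(2,0) = 36.1782; S(2,1) = 27.7400; S(2,2) = 21.2699
  k=3: S(3,0) = 41.3159; S(3,1) = 31.6794; S(3,2) = 24.2905; S(3,3) = 18.6250
Terminal payoffs V(N, i) = max(K - S_T, 0):
  V(3,0) = 0.000000; V(3,1) = 0.000000; V(3,2) = 4.679512; V(3,3) = 10.345019
Backward induction: V(k, i) = exp(-r*dt) * [p * V(k+1, i) + (1-p) * V(k+1, i+1)]; then take max(V_cont, immediate exercise) for American.
  V(2,0) = exp(-r*dt) * [p*0.000000 + (1-p)*0.000000] = 0.000000; exercise = 0.000000; V(2,0) = max -> 0.000000
  V(2,1) = exp(-r*dt) * [p*0.000000 + (1-p)*4.679512] = 2.454791; exercise = 1.230000; V(2,1) = max -> 2.454791
  V(2,2) = exp(-r*dt) * [p*4.679512 + (1-p)*10.345019] = 7.642189; exercise = 7.700071; V(2,2) = max -> 7.700071
  V(1,0) = exp(-r*dt) * [p*0.000000 + (1-p)*2.454791] = 1.287741; exercise = 0.000000; V(1,0) = max -> 1.287741
  V(1,1) = exp(-r*dt) * [p*2.454791 + (1-p)*7.700071] = 5.201469; exercise = 4.679512; V(1,1) = max -> 5.201469
  V(0,0) = exp(-r*dt) * [p*1.287741 + (1-p)*5.201469] = 3.338242; exercise = 1.230000; V(0,0) = max -> 3.338242


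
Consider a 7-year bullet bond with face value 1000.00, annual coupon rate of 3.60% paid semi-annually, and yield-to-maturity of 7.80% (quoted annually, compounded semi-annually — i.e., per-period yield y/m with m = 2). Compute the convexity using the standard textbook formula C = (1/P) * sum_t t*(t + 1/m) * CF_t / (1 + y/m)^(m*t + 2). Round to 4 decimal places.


Answer: Convexity = 40.6575

Derivation:
Coupon per period c = face * coupon_rate / m = 18.000000
Periods per year m = 2; per-period yield y/m = 0.039000
Number of cashflows N = 14
Cashflows (t years, CF_t, discount factor 1/(1+y/m)^(m*t), PV):
  t = 0.5000: CF_t = 18.000000, DF = 0.962464, PV = 17.324350
  t = 1.0000: CF_t = 18.000000, DF = 0.926337, PV = 16.674062
  t = 1.5000: CF_t = 18.000000, DF = 0.891566, PV = 16.048183
  t = 2.0000: CF_t = 18.000000, DF = 0.858100, PV = 15.445797
  t = 2.5000: CF_t = 18.000000, DF = 0.825890, PV = 14.866022
  t = 3.0000: CF_t = 18.000000, DF = 0.794889, PV = 14.308009
  t = 3.5000: CF_t = 18.000000, DF = 0.765052, PV = 13.770943
  t = 4.0000: CF_t = 18.000000, DF = 0.736335, PV = 13.254035
  t = 4.5000: CF_t = 18.000000, DF = 0.708696, PV = 12.756531
  t = 5.0000: CF_t = 18.000000, DF = 0.682094, PV = 12.277700
  t = 5.5000: CF_t = 18.000000, DF = 0.656491, PV = 11.816843
  t = 6.0000: CF_t = 18.000000, DF = 0.631849, PV = 11.373285
  t = 6.5000: CF_t = 18.000000, DF = 0.608132, PV = 10.946377
  t = 7.0000: CF_t = 1018.000000, DF = 0.585305, PV = 595.840627
Price P = sum_t PV_t = 776.702765
Convexity numerator sum_t t*(t + 1/m) * CF_t / (1+y/m)^(m*t + 2):
  t = 0.5000: term = 8.024091
  t = 1.0000: term = 23.168695
  t = 1.5000: term = 44.598066
  t = 2.0000: term = 71.540047
  t = 2.5000: term = 103.282070
  t = 3.0000: term = 139.167371
  t = 3.5000: term = 178.591429
  t = 4.0000: term = 220.998606
  t = 4.5000: term = 265.878978
  t = 5.0000: term = 312.765346
  t = 5.5000: term = 361.230429
  t = 6.0000: term = 410.884205
  t = 6.5000: term = 461.371420
  t = 7.0000: term = 28977.326920
Convexity = (1/P) * sum = 31578.827674 / 776.702765 = 40.657545


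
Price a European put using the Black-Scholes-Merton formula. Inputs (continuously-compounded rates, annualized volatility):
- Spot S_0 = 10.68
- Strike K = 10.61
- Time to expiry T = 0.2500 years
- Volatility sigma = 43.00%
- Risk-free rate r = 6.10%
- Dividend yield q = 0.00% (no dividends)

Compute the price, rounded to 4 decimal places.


Answer: Price = 0.7938

Derivation:
d1 = (ln(S/K) + (r - q + 0.5*sigma^2) * T) / (sigma * sqrt(T)) = 0.20901573
d2 = d1 - sigma * sqrt(T) = -0.00598427
exp(-rT) = 0.98486569; exp(-qT) = 1.00000000
P = K * exp(-rT) * N(-d2) - S_0 * exp(-qT) * N(-d1)
N(-d1) = 0.41721798; N(-d2) = 0.50238737
P = 10.6100 * 0.98486569 * 0.50238737 - 10.6800 * 1.00000000 * 0.41721798 = 0.7938


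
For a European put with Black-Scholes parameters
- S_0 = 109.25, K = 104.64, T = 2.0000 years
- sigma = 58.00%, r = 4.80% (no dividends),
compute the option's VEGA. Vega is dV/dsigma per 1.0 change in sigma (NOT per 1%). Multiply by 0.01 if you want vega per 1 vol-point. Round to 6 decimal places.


Answer: Vega = 52.103672

Derivation:
d1 = 0.5797214290; d2 = -0.2405224371
phi(d1) = 0.3372344137; exp(-qT) = 1.0000000000; exp(-rT) = 0.9084640161
Vega = S * exp(-qT) * phi(d1) * sqrt(T) = 109.2500 * 1.0000000000 * 0.3372344137 * 1.4142135624 = 52.103672


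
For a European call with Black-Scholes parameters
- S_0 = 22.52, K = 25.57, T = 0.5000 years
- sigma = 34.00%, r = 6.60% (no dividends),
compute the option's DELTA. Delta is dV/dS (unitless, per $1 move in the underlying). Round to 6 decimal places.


d1 = -0.2708467958; d2 = -0.5112631014
phi(d1) = 0.3845745862; exp(-qT) = 1.0000000000; exp(-rT) = 0.9675385596
N(d1) = 0.3932544333
Delta = exp(-qT) * N(d1) = 1.0000000000 * 0.3932544333 = 0.393254

Answer: Delta = 0.393254


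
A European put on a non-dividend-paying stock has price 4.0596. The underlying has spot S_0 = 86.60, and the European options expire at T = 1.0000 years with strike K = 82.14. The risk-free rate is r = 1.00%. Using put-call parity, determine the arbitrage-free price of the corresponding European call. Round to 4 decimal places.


Answer: Call price = 9.3369

Derivation:
Put-call parity: C - P = S_0 * exp(-qT) - K * exp(-rT).
S_0 * exp(-qT) = 86.6000 * 1.00000000 = 86.60000000
K * exp(-rT) = 82.1400 * 0.99004983 = 81.32269334
C = P + S*exp(-qT) - K*exp(-rT)
C = 4.0596 + 86.60000000 - 81.32269334 = 9.3369


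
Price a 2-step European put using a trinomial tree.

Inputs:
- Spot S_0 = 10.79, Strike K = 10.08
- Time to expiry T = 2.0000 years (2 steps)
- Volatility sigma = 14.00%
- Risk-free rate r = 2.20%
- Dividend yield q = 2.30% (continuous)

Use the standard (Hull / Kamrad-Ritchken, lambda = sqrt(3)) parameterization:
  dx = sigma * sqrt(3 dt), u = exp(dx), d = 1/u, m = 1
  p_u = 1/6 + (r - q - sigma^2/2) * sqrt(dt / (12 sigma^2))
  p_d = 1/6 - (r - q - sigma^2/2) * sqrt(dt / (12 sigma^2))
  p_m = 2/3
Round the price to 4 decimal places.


dt = T/N = 1.000000; dx = sigma*sqrt(3*dt) = 0.242487
u = exp(dx) = 1.274415; d = 1/u = 0.784674
p_u = 0.144397, p_m = 0.666667, p_d = 0.188936
Discount per step: exp(-r*dt) = 0.978240
Stock lattice S(k, j) with j the centered position index:
  k=0: S(0,+0) = 10.7900
  k=1: S(1,-1) = 8.4666; S(1,+0) = 10.7900; S(1,+1) = 13.7509
  k=2: S(2,-2) = 6.6435; S(2,-1) = 8.4666; S(2,+0) = 10.7900; S(2,+1) = 13.7509; S(2,+2) = 17.5244
Terminal payoffs V(N, j) = max(K - S_T, 0):
  V(2,-2) = 3.436456; V(2,-1) = 1.613369; V(2,+0) = 0.000000; V(2,+1) = 0.000000; V(2,+2) = 0.000000
Backward induction: V(k, j) = exp(-r*dt) * [p_u * V(k+1, j+1) + p_m * V(k+1, j) + p_d * V(k+1, j-1)]
  V(1,-1) = exp(-r*dt) * [p_u*0.000000 + p_m*1.613369 + p_d*3.436456] = 1.687317
  V(1,+0) = exp(-r*dt) * [p_u*0.000000 + p_m*0.000000 + p_d*1.613369] = 0.298190
  V(1,+1) = exp(-r*dt) * [p_u*0.000000 + p_m*0.000000 + p_d*0.000000] = 0.000000
  V(0,+0) = exp(-r*dt) * [p_u*0.000000 + p_m*0.298190 + p_d*1.687317] = 0.506326

Answer: Price = V(0,0) = 0.5063


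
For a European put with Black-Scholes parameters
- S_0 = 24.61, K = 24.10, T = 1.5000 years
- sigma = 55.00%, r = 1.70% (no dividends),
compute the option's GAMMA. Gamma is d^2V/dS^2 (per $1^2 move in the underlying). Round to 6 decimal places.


d1 = 0.4057483619; d2 = -0.2678613174
phi(d1) = 0.3674182626; exp(-qT) = 1.0000000000; exp(-rT) = 0.9748223790
Gamma = exp(-qT) * phi(d1) / (S * sigma * sqrt(T)) = 1.0000000000 * 0.3674182626 / (24.6100 * 0.5500 * 1.2247448714) = 0.022164

Answer: Gamma = 0.022164


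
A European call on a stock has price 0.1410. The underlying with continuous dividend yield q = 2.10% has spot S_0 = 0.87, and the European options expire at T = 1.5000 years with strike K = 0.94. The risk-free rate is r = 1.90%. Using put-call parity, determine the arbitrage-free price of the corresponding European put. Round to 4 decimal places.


Answer: Put price = 0.2116

Derivation:
Put-call parity: C - P = S_0 * exp(-qT) - K * exp(-rT).
S_0 * exp(-qT) = 0.8700 * 0.96899096 = 0.84302213
K * exp(-rT) = 0.9400 * 0.97190229 = 0.91358816
P = C - S*exp(-qT) + K*exp(-rT)
P = 0.1410 - 0.84302213 + 0.91358816 = 0.2116


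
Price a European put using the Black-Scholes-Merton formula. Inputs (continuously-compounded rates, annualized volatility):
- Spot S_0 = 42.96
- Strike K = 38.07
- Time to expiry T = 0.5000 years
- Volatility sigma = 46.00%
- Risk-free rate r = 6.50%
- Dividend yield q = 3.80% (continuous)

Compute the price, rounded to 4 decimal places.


Answer: Price = 2.8786

Derivation:
d1 = (ln(S/K) + (r - q + 0.5*sigma^2) * T) / (sigma * sqrt(T)) = 0.57565526
d2 = d1 - sigma * sqrt(T) = 0.25038614
exp(-rT) = 0.96802245; exp(-qT) = 0.98117936
P = K * exp(-rT) * N(-d2) - S_0 * exp(-qT) * N(-d1)
N(-d1) = 0.28242411; N(-d2) = 0.40114437
P = 38.0700 * 0.96802245 * 0.40114437 - 42.9600 * 0.98117936 * 0.28242411 = 2.8786


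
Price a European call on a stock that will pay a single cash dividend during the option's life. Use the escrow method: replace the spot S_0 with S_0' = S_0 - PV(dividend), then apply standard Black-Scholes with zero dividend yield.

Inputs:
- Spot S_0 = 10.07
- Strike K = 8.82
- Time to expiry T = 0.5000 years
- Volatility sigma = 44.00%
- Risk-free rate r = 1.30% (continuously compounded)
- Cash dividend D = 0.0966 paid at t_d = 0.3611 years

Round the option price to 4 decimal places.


PV(D) = D * exp(-r * t_d) = 0.0966 * 0.99531670 = 0.09614759
S_0' = S_0 - PV(D) = 10.0700 - 0.09614759 = 9.97385241
d1 = (ln(S_0'/K) + (r + sigma^2/2)*T) / (sigma*sqrt(T)) = 0.57161561
d2 = d1 - sigma*sqrt(T) = 0.26048862
exp(-rT) = 0.99352108
N(d1) = 0.71620879; N(d2) = 0.60275655
C = S_0' * N(d1) - K * exp(-rT) * N(d2) = 9.97385241 * 0.71620879 - 8.8200 * 0.99352108 * 0.60275655 = 1.8615

Answer: Price = 1.8615


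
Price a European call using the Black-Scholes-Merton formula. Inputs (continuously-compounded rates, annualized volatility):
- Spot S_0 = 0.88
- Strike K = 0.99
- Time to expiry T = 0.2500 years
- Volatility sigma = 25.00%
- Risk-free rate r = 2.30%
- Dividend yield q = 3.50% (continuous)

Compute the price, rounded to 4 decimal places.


Answer: Price = 0.0103

Derivation:
d1 = (ln(S/K) + (r - q + 0.5*sigma^2) * T) / (sigma * sqrt(T)) = -0.90376429
d2 = d1 - sigma * sqrt(T) = -1.02876429
exp(-rT) = 0.99426650; exp(-qT) = 0.99128817
C = S_0 * exp(-qT) * N(d1) - K * exp(-rT) * N(d2)
N(d1) = 0.18306020; N(d2) = 0.15179523
C = 0.8800 * 0.99128817 * 0.18306020 - 0.9900 * 0.99426650 * 0.15179523 = 0.0103


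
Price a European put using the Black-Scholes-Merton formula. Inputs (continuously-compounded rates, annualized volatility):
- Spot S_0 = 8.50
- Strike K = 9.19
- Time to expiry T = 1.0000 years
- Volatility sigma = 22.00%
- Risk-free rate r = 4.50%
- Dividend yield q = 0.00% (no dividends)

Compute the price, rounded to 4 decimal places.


d1 = (ln(S/K) + (r - q + 0.5*sigma^2) * T) / (sigma * sqrt(T)) = -0.04022624
d2 = d1 - sigma * sqrt(T) = -0.26022624
exp(-rT) = 0.95599748; exp(-qT) = 1.00000000
P = K * exp(-rT) * N(-d2) - S_0 * exp(-qT) * N(-d1)
N(-d1) = 0.51604362; N(-d2) = 0.60265537
P = 9.1900 * 0.95599748 * 0.60265537 - 8.5000 * 1.00000000 * 0.51604362 = 0.9083

Answer: Price = 0.9083


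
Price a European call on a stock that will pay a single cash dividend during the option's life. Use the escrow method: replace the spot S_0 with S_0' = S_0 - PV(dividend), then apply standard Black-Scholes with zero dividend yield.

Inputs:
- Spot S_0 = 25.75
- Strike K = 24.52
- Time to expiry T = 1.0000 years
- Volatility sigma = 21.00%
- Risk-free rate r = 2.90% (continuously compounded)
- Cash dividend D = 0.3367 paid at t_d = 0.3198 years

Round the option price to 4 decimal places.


Answer: Price = 2.9544

Derivation:
PV(D) = D * exp(-r * t_d) = 0.3367 * 0.99076867 = 0.33359181
S_0' = S_0 - PV(D) = 25.7500 - 0.33359181 = 25.41640819
d1 = (ln(S_0'/K) + (r + sigma^2/2)*T) / (sigma*sqrt(T)) = 0.41407546
d2 = d1 - sigma*sqrt(T) = 0.20407546
exp(-rT) = 0.97141646
N(d1) = 0.66059058; N(d2) = 0.58085273
C = S_0' * N(d1) - K * exp(-rT) * N(d2) = 25.41640819 * 0.66059058 - 24.5200 * 0.97141646 * 0.58085273 = 2.9544


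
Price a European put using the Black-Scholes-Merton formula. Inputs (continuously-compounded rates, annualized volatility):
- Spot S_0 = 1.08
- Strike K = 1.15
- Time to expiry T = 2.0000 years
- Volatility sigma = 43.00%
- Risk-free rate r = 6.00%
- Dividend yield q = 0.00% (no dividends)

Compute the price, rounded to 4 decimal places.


d1 = (ln(S/K) + (r - q + 0.5*sigma^2) * T) / (sigma * sqrt(T)) = 0.39811608
d2 = d1 - sigma * sqrt(T) = -0.20999575
exp(-rT) = 0.88692044; exp(-qT) = 1.00000000
P = K * exp(-rT) * N(-d2) - S_0 * exp(-qT) * N(-d1)
N(-d1) = 0.34527231; N(-d2) = 0.58316451
P = 1.1500 * 0.88692044 * 0.58316451 - 1.0800 * 1.00000000 * 0.34527231 = 0.2219

Answer: Price = 0.2219


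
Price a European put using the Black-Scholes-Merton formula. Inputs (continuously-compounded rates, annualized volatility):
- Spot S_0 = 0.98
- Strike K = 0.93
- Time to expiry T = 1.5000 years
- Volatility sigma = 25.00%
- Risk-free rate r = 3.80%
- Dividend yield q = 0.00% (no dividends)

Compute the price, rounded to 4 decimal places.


Answer: Price = 0.0694

Derivation:
d1 = (ln(S/K) + (r - q + 0.5*sigma^2) * T) / (sigma * sqrt(T)) = 0.51028745
d2 = d1 - sigma * sqrt(T) = 0.20410124
exp(-rT) = 0.94459407; exp(-qT) = 1.00000000
P = K * exp(-rT) * N(-d2) - S_0 * exp(-qT) * N(-d1)
N(-d1) = 0.30492505; N(-d2) = 0.41913719
P = 0.9300 * 0.94459407 * 0.41913719 - 0.9800 * 1.00000000 * 0.30492505 = 0.0694


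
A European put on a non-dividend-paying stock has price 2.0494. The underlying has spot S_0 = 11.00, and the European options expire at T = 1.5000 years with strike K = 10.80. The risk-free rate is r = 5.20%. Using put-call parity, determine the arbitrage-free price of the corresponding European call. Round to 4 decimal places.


Put-call parity: C - P = S_0 * exp(-qT) - K * exp(-rT).
S_0 * exp(-qT) = 11.0000 * 1.00000000 = 11.00000000
K * exp(-rT) = 10.8000 * 0.92496443 = 9.98961581
C = P + S*exp(-qT) - K*exp(-rT)
C = 2.0494 + 11.00000000 - 9.98961581 = 3.0598

Answer: Call price = 3.0598


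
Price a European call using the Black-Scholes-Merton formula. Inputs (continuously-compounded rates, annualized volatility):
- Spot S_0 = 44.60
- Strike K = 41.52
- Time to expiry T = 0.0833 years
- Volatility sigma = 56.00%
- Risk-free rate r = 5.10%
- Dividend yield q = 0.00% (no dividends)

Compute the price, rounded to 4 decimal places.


d1 = (ln(S/K) + (r - q + 0.5*sigma^2) * T) / (sigma * sqrt(T)) = 0.54984039
d2 = d1 - sigma * sqrt(T) = 0.38821465
exp(-rT) = 0.99576071; exp(-qT) = 1.00000000
C = S_0 * exp(-qT) * N(d1) - K * exp(-rT) * N(d2)
N(d1) = 0.70878557; N(d2) = 0.65107140
C = 44.6000 * 1.00000000 * 0.70878557 - 41.5200 * 0.99576071 * 0.65107140 = 4.6940

Answer: Price = 4.6940


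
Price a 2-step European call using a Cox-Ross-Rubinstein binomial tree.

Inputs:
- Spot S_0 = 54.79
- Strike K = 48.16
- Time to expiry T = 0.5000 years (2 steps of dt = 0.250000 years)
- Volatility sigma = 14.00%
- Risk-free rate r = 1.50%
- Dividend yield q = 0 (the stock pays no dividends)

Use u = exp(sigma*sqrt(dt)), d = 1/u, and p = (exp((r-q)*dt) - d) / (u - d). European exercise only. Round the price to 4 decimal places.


Answer: Price = V(0,0) = 7.1160

Derivation:
dt = T/N = 0.250000
u = exp(sigma*sqrt(dt)) = 1.072508; d = 1/u = 0.932394
p = (exp((r-q)*dt) - d) / (u - d) = 0.509321
Discount per step: exp(-r*dt) = 0.996257
Stock lattice S(k, i) with i counting down-moves:
  k=0: S(0,0) = 54.7900
  k=1: S(1,0) = 58.7627; S(1,1) = 51.0859
  k=2: S(2,0) = 63.0235; S(2,1) = 54.7900; S(2,2) = 47.6321
Terminal payoffs V(N, i) = max(S_T - K, 0):
  V(2,0) = 14.863501; V(2,1) = 6.630000; V(2,2) = 0.000000
Backward induction: V(k, i) = exp(-r*dt) * [p * V(k+1, i) + (1-p) * V(k+1, i+1)].
  V(1,0) = exp(-r*dt) * [p*14.863501 + (1-p)*6.630000] = 10.782985
  V(1,1) = exp(-r*dt) * [p*6.630000 + (1-p)*0.000000] = 3.364161
  V(0,0) = exp(-r*dt) * [p*10.782985 + (1-p)*3.364161] = 7.115990


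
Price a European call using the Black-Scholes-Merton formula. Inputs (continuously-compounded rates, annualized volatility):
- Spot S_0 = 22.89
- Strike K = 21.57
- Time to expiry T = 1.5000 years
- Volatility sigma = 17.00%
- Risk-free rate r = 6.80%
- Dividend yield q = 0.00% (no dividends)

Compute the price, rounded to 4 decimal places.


Answer: Price = 3.9619

Derivation:
d1 = (ln(S/K) + (r - q + 0.5*sigma^2) * T) / (sigma * sqrt(T)) = 0.87927880
d2 = d1 - sigma * sqrt(T) = 0.67107217
exp(-rT) = 0.90302955; exp(-qT) = 1.00000000
C = S_0 * exp(-qT) * N(d1) - K * exp(-rT) * N(d2)
N(d1) = 0.81037494; N(d2) = 0.74891272
C = 22.8900 * 1.00000000 * 0.81037494 - 21.5700 * 0.90302955 * 0.74891272 = 3.9619


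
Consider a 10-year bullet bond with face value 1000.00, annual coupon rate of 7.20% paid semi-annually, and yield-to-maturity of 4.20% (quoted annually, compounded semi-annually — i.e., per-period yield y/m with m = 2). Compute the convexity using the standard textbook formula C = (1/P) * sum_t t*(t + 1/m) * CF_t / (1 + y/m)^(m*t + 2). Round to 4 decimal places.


Answer: Convexity = 69.1183

Derivation:
Coupon per period c = face * coupon_rate / m = 36.000000
Periods per year m = 2; per-period yield y/m = 0.021000
Number of cashflows N = 20
Cashflows (t years, CF_t, discount factor 1/(1+y/m)^(m*t), PV):
  t = 0.5000: CF_t = 36.000000, DF = 0.979432, PV = 35.259549
  t = 1.0000: CF_t = 36.000000, DF = 0.959287, PV = 34.534329
  t = 1.5000: CF_t = 36.000000, DF = 0.939556, PV = 33.824024
  t = 2.0000: CF_t = 36.000000, DF = 0.920231, PV = 33.128329
  t = 2.5000: CF_t = 36.000000, DF = 0.901304, PV = 32.446943
  t = 3.0000: CF_t = 36.000000, DF = 0.882766, PV = 31.779572
  t = 3.5000: CF_t = 36.000000, DF = 0.864609, PV = 31.125928
  t = 4.0000: CF_t = 36.000000, DF = 0.846826, PV = 30.485728
  t = 4.5000: CF_t = 36.000000, DF = 0.829408, PV = 29.858695
  t = 5.0000: CF_t = 36.000000, DF = 0.812349, PV = 29.244559
  t = 5.5000: CF_t = 36.000000, DF = 0.795640, PV = 28.643055
  t = 6.0000: CF_t = 36.000000, DF = 0.779276, PV = 28.053923
  t = 6.5000: CF_t = 36.000000, DF = 0.763247, PV = 27.476908
  t = 7.0000: CF_t = 36.000000, DF = 0.747549, PV = 26.911761
  t = 7.5000: CF_t = 36.000000, DF = 0.732173, PV = 26.358238
  t = 8.0000: CF_t = 36.000000, DF = 0.717114, PV = 25.816100
  t = 8.5000: CF_t = 36.000000, DF = 0.702364, PV = 25.285112
  t = 9.0000: CF_t = 36.000000, DF = 0.687918, PV = 24.765046
  t = 9.5000: CF_t = 36.000000, DF = 0.673769, PV = 24.255677
  t = 10.0000: CF_t = 1036.000000, DF = 0.659911, PV = 683.667466
Price P = sum_t PV_t = 1242.920942
Convexity numerator sum_t t*(t + 1/m) * CF_t / (1+y/m)^(m*t + 2):
  t = 0.5000: term = 16.912012
  t = 1.0000: term = 49.692494
  t = 1.5000: term = 97.340830
  t = 2.0000: term = 158.897862
  t = 2.5000: term = 233.444459
  t = 3.0000: term = 320.100139
  t = 3.5000: term = 418.021729
  t = 4.0000: term = 526.402066
  t = 4.5000: term = 644.468739
  t = 5.0000: term = 771.482874
  t = 5.5000: term = 906.737952
  t = 6.0000: term = 1049.558665
  t = 6.5000: term = 1199.299813
  t = 7.0000: term = 1355.345227
  t = 7.5000: term = 1517.106733
  t = 8.0000: term = 1684.023144
  t = 8.5000: term = 1855.559292
  t = 9.0000: term = 2031.205079
  t = 9.5000: term = 2210.474566
  t = 10.0000: term = 68862.490991
Convexity = (1/P) * sum = 85908.564666 / 1242.920942 = 69.118286


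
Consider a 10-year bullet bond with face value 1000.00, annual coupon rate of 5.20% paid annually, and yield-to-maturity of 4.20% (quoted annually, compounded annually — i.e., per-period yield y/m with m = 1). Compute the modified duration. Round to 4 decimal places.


Answer: Modified duration = 7.8020

Derivation:
Coupon per period c = face * coupon_rate / m = 52.000000
Periods per year m = 1; per-period yield y/m = 0.042000
Number of cashflows N = 10
Cashflows (t years, CF_t, discount factor 1/(1+y/m)^(m*t), PV):
  t = 1.0000: CF_t = 52.000000, DF = 0.959693, PV = 49.904031
  t = 2.0000: CF_t = 52.000000, DF = 0.921010, PV = 47.892544
  t = 3.0000: CF_t = 52.000000, DF = 0.883887, PV = 45.962134
  t = 4.0000: CF_t = 52.000000, DF = 0.848260, PV = 44.109534
  t = 5.0000: CF_t = 52.000000, DF = 0.814069, PV = 42.331606
  t = 6.0000: CF_t = 52.000000, DF = 0.781257, PV = 40.625342
  t = 7.0000: CF_t = 52.000000, DF = 0.749766, PV = 38.987852
  t = 8.0000: CF_t = 52.000000, DF = 0.719545, PV = 37.416365
  t = 9.0000: CF_t = 52.000000, DF = 0.690543, PV = 35.908220
  t = 10.0000: CF_t = 1052.000000, DF = 0.662709, PV = 697.169774
Price P = sum_t PV_t = 1080.307402
First compute Macaulay numerator sum_t t * PV_t:
  t * PV_t at t = 1.0000: 49.904031
  t * PV_t at t = 2.0000: 95.785088
  t * PV_t at t = 3.0000: 137.886403
  t * PV_t at t = 4.0000: 176.438135
  t * PV_t at t = 5.0000: 211.658032
  t * PV_t at t = 6.0000: 243.752052
  t * PV_t at t = 7.0000: 272.914965
  t * PV_t at t = 8.0000: 299.330919
  t * PV_t at t = 9.0000: 323.173977
  t * PV_t at t = 10.0000: 6971.697745
Macaulay duration D = 8782.541346 / 1080.307402 = 8.129669
Modified duration = D / (1 + y/m) = 8.129669 / (1 + 0.042000) = 7.801985


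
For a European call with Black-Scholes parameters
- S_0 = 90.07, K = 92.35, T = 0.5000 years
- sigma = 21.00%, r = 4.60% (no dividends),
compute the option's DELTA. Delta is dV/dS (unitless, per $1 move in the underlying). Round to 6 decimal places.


d1 = 0.0607872032; d2 = -0.0877052209
phi(d1) = 0.3982058982; exp(-qT) = 1.0000000000; exp(-rT) = 0.9772624838
N(d1) = 0.5242356591
Delta = exp(-qT) * N(d1) = 1.0000000000 * 0.5242356591 = 0.524236

Answer: Delta = 0.524236


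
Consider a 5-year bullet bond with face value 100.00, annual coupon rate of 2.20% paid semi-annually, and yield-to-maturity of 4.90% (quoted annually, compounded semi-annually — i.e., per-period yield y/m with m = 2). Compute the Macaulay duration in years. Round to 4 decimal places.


Coupon per period c = face * coupon_rate / m = 1.100000
Periods per year m = 2; per-period yield y/m = 0.024500
Number of cashflows N = 10
Cashflows (t years, CF_t, discount factor 1/(1+y/m)^(m*t), PV):
  t = 0.5000: CF_t = 1.100000, DF = 0.976086, PV = 1.073694
  t = 1.0000: CF_t = 1.100000, DF = 0.952744, PV = 1.048018
  t = 1.5000: CF_t = 1.100000, DF = 0.929960, PV = 1.022956
  t = 2.0000: CF_t = 1.100000, DF = 0.907721, PV = 0.998493
  t = 2.5000: CF_t = 1.100000, DF = 0.886013, PV = 0.974615
  t = 3.0000: CF_t = 1.100000, DF = 0.864825, PV = 0.951307
  t = 3.5000: CF_t = 1.100000, DF = 0.844143, PV = 0.928558
  t = 4.0000: CF_t = 1.100000, DF = 0.823957, PV = 0.906352
  t = 4.5000: CF_t = 1.100000, DF = 0.804252, PV = 0.884678
  t = 5.0000: CF_t = 101.100000, DF = 0.785019, PV = 79.365458
Price P = sum_t PV_t = 88.154129
Macaulay numerator sum_t t * PV_t:
  t * PV_t at t = 0.5000: 0.536847
  t * PV_t at t = 1.0000: 1.048018
  t * PV_t at t = 1.5000: 1.534433
  t * PV_t at t = 2.0000: 1.996985
  t * PV_t at t = 2.5000: 2.436536
  t * PV_t at t = 3.0000: 2.853922
  t * PV_t at t = 3.5000: 3.249952
  t * PV_t at t = 4.0000: 3.625409
  t * PV_t at t = 4.5000: 3.981049
  t * PV_t at t = 5.0000: 396.827291
Macaulay duration D = (sum_t t * PV_t) / P = 418.090444 / 88.154129 = 4.742721

Answer: Macaulay duration = 4.7427 years


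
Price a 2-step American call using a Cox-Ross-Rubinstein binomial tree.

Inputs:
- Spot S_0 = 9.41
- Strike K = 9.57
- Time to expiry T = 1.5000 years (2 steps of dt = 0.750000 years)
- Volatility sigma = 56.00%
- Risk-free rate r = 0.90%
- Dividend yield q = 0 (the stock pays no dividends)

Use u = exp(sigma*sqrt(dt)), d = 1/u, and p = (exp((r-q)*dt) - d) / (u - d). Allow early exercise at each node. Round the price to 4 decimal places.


Answer: Price = V(0,0) = 2.2629

Derivation:
dt = T/N = 0.750000
u = exp(sigma*sqrt(dt)) = 1.624133; d = 1/u = 0.615713
p = (exp((r-q)*dt) - d) / (u - d) = 0.387795
Discount per step: exp(-r*dt) = 0.993273
Stock lattice S(k, i) with i counting down-moves:
  k=0: S(0,0) = 9.4100
  k=1: S(1,0) = 15.2831; S(1,1) = 5.7939
  k=2: S(2,0) = 24.8218; S(2,1) = 9.4100; S(2,2) = 3.5674
Terminal payoffs V(N, i) = max(S_T - K, 0):
  V(2,0) = 15.251778; V(2,1) = 0.000000; V(2,2) = 0.000000
Backward induction: V(k, i) = exp(-r*dt) * [p * V(k+1, i) + (1-p) * V(k+1, i+1)]; then take max(V_cont, immediate exercise) for American.
  V(1,0) = exp(-r*dt) * [p*15.251778 + (1-p)*0.000000] = 5.874767; exercise = 5.713093; V(1,0) = max -> 5.874767
  V(1,1) = exp(-r*dt) * [p*0.000000 + (1-p)*0.000000] = 0.000000; exercise = 0.000000; V(1,1) = max -> 0.000000
  V(0,0) = exp(-r*dt) * [p*5.874767 + (1-p)*0.000000] = 2.262876; exercise = 0.000000; V(0,0) = max -> 2.262876
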